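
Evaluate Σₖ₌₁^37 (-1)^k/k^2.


S = -1 + 1/4 - 1/9 + 1/16 - 1/25 + 1/36 - 1/49 + 1/64 ± ...
= -0.8228
(Full series converges to -π²/12 ≈ -0.8225)

S_37 = -0.8228


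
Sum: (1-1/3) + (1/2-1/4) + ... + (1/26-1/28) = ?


Telescoping with gap 2: two head and two tail terms survive.
= (1 + 1/2) - (1/27 + 1/28)
= 3/2 - 1/27 - 1/28 = 1079/756

Sum = 1079/756


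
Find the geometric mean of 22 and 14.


GM = √(22×14) = √308 = 17.5499

GM = 17.5499


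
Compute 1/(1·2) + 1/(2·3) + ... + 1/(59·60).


1/(k(k+1)) = 1/k - 1/(k+1) (partial fractions)
Telescoping: Σ = 1 - 1/60 = 59/60

Sum = 59/60


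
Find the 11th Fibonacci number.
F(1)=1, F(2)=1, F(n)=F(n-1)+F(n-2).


Fibonacci sequence: 1, 1, 2, 3, 5, 8, 13, 21, 34, 55, 89
F(11) = 89

F(11) = 89


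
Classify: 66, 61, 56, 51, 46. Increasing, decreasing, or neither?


Differences: -5, -5, -5, -5
All differences < 0 → strictly DECREASING

Monotonically decreasing


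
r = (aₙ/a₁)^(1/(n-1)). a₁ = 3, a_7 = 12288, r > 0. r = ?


r^(n-1) = aₙ/a₁
r^6 = 12288/3 = 4096
r = 4096^(1/6)
= ±4; taking r > 0 gives r = 4

r = 4


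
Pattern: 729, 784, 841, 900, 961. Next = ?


Pattern: perfect squares: n²
Terms: 729, 784, 841, 900, 961
Next term = 1024

Next term = 1024


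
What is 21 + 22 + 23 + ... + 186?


Σₖ₌21^186 k = Σₖ₌₁^186 k − Σₖ₌₁^20 k
= 186·187/2 − 20·21/2
= 17391 − 210 = 17181

Σk = 17181


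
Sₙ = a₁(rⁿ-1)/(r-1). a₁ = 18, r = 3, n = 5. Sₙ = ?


Sₙ = 18×(3^5 - 1)/(3 - 1)
= 18×(243 - 1)/2
= 18×242/2
= 2178

S_5 = 2178


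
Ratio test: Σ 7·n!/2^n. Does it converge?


aₙ = 7·n!/2^n
a_{n+1}/aₙ = (n+1)!/2^(n+1) × 2^n/n!  (constant 7 cancels)
= (n+1)/2
L = lim(n→∞) (n+1)/2 = ∞
L > 1 → series DIVERGES

Diverges (ratio test: L = ∞ > 1)


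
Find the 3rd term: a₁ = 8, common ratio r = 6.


aₙ = a₁·r^(n-1)
= 8×6^2
= 8×36
= 288

a_3 = 288


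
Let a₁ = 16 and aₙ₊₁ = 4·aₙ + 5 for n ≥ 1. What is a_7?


Computing step by step:
a_1 = 16
a_2 = 69
a_3 = 281
a_4 = 1129
a_5 = 4521
a_6 = 18089
a_7 = 72361


a_7 = 72361


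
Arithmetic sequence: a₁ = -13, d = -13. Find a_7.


aₙ = a₁ + (n-1)d
= -13 + (7-1)×-13
= -13 - 78
= -91

a_7 = -91


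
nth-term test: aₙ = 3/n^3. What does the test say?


lim(n→∞) 3/n^3 = 0
lim aₙ = 0 → nth-term test is INCONCLUSIVE
(Need other tests; this is actually a convergent p-series with p=3 > 1)

Inconclusive (lim aₙ = 0; need another test)


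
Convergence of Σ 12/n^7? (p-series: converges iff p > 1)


p-series test: Σ c/n^p converges if p > 1, diverges if p ≤ 1 (constant c > 0 doesn't affect convergence).
p = 7
7 > 1 → CONVERGES

Converges (p = 7 > 1)


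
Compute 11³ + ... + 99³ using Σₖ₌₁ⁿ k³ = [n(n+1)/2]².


Σₖ₌11^99 k³ = [99·100/2]² − [10·11/2]²
= 24502500 − 3025 = 24499475

Σk³ = 24499475


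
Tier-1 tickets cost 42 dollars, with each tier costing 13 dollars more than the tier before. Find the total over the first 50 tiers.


aₙ = 42 + (50-1)×13 = 679
Sₙ = n(a₁+aₙ)/2 = 50×(42+679)/2
= 50×721/2 = 18025

S_50 = 18025


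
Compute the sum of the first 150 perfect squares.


n = 150
n(n+1)(2n+1)/6 = 150×151×301/6
= 6817650/6 = 1136275

Σk² = 1136275


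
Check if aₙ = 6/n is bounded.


a₁ = 6, a₂ = 6/2, a₃ = 6/3, ...
0 < aₙ ≤ 6 for all n ≥ 1
Lower bound: 0, Upper bound: 6
The sequence IS bounded

Bounded (0 < aₙ ≤ 6)


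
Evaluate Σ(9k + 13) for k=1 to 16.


Σ(9k+13) = 9·Σk + 13·n
= 9·136 + 13·16
= 1224 + 208 = 1432

Σ = 1432


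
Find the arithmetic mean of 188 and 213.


AM = (188 + 213)/2 = 401/2 = 200.5

AM = 200.5


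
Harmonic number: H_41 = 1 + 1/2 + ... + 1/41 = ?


H_41 = 1/1 + 1/2 + 1/3 + ... + 1/41
= 85691034670497533/19914562703599200
≈ 4.3029

H_41 = 85691034670497533/19914562703599200 ≈ 4.3029


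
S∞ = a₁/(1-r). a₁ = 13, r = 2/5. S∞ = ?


S∞ = a₁/(1-r) = 13/(1 - 2/5)
= 13/(3/5)
= 65/3

S∞ = 65/3


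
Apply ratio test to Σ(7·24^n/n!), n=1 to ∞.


aₙ = 7·24^n/n!
a_{n+1}/aₙ = 24^(n+1)/(n+1)! × n!/24^n  (constant 7 cancels)
= 24/(n+1)
L = lim(n→∞) 24/(n+1) = 0
L < 1 → series CONVERGES

Converges (ratio test: L = 0 < 1)


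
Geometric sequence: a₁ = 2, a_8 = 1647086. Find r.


r^(n-1) = aₙ/a₁
r^7 = 1647086/2 = 823543
r = 823543^(1/7)
= 7

r = 7


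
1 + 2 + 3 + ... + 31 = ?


n(n+1)/2 = 31×32/2 = 992/2 = 496

Σk = 496


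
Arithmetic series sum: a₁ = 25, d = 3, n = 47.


aₙ = 25 + (47-1)×3 = 163
Sₙ = n(a₁+aₙ)/2 = 47×(25+163)/2
= 47×188/2 = 4418

S_47 = 4418


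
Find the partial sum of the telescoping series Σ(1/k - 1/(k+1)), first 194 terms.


Telescoping: adjacent terms cancel.
= 1/1 - 1/195
= 1 - 1/195 = 194/195

Sum = 194/195


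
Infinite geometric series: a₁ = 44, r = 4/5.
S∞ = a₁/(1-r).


S∞ = a₁/(1-r) = 44/(1 - 4/5)
= 44/(1/5)
= 220

S∞ = 220


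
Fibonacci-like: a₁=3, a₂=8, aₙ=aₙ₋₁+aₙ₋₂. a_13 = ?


Computing iteratively: 3, 8, 11, 19, 30, 49, 79, 128, 207, 335, 542, 877, ...
a_13 = 1419

a_13 = 1419


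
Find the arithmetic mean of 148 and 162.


AM = (148 + 162)/2 = 310/2 = 155

AM = 155


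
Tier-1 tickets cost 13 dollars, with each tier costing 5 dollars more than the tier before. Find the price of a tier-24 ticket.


aₙ = a₁ + (n-1)d
= 13 + (24-1)×5
= 13 + 115
= 128

a_24 = 128


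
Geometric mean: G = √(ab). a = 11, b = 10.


GM = √(11×10) = √110 = 10.4881

GM = 10.4881


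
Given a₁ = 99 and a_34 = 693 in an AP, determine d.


d = (aₙ - a₁)/(n-1)
= (693 - 99)/(34-1)
= 594/33 = 18

d = 18


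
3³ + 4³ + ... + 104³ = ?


Σₖ₌3^104 k³ = [104·105/2]² − [2·3/2]²
= 29811600 − 9 = 29811591

Σk³ = 29811591


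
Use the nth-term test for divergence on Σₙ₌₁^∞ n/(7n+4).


lim(n→∞) n/(7n+4) = 1/7 = 1/7  (divide numerator and denominator by n)
lim aₙ = 1/7 ≠ 0 → series DIVERGES

Diverges (lim aₙ = 1/7 ≠ 0)


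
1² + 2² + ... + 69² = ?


n = 69
n(n+1)(2n+1)/6 = 69×70×139/6
= 671370/6 = 111895

Σk² = 111895


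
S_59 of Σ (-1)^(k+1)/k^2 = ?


S = 1 - 1/4 + 1/9 - 1/16 + 1/25 - 1/36 + 1/49 - 1/64 ± ...
= 0.8226
(Full series converges to +π²/12 ≈ +0.8225)

S_59 = 0.8226


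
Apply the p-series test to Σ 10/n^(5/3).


p-series test: Σ c/n^p converges if p > 1, diverges if p ≤ 1 (constant c > 0 doesn't affect convergence).
p = 5/3
5/3 > 1 → CONVERGES

Converges (p = 5/3 > 1)


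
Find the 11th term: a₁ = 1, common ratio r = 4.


aₙ = a₁·r^(n-1)
= 1×4^10
= 1×1048576
= 1048576

a_11 = 1048576


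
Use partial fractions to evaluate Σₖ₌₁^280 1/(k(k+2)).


1/(k(k+2)) = (1/2)·(1/k - 1/(k+2)) (partial fractions)
Telescoping: Σ = (1/2)·(1 + 1/2 - 1/281 - 1/282) = 29575/39621

Sum = 29575/39621


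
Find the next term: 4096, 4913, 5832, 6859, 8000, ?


Pattern: perfect cubes: n³
Terms: 4096, 4913, 5832, 6859, 8000
Next term = 9261

Next term = 9261


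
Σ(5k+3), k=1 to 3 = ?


Σ(5k+3) = 5·Σk + 3·n
= 5·6 + 3·3
= 30 + 9 = 39

Σ = 39


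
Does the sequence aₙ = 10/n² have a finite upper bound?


a₁ = 10, a₂ = 10/4, a₃ = 10/9, ...
0 < aₙ ≤ 10 for all n ≥ 1
The sequence IS bounded

Bounded (0 < aₙ ≤ 10)


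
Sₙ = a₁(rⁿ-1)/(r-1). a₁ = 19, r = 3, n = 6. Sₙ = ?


Sₙ = 19×(3^6 - 1)/(3 - 1)
= 19×(729 - 1)/2
= 19×728/2
= 6916

S_6 = 6916


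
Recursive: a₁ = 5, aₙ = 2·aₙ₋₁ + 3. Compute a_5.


Computing step by step:
a_1 = 5
a_2 = 13
a_3 = 29
a_4 = 61
a_5 = 125


a_5 = 125


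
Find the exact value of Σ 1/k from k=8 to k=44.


Σₖ₌8^44 1/k = 1/8 + 1/9 + 1/10 + ... + 1/44
= 16765630606168108789/9419588158802421600
≈ 1.7799

Sum = 16765630606168108789/9419588158802421600 ≈ 1.7799


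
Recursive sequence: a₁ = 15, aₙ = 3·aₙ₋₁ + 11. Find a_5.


Computing step by step:
a_1 = 15
a_2 = 56
a_3 = 179
a_4 = 548
a_5 = 1655


a_5 = 1655


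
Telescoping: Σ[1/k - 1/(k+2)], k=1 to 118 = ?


Telescoping with gap 2: two head and two tail terms survive.
= (1 + 1/2) - (1/119 + 1/120)
= 3/2 - 1/119 - 1/120 = 21181/14280

Sum = 21181/14280


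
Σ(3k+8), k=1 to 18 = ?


Σ(3k+8) = 3·Σk + 8·n
= 3·171 + 8·18
= 513 + 144 = 657

Σ = 657


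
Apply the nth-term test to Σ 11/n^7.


lim(n→∞) 11/n^7 = 0
lim aₙ = 0 → nth-term test is INCONCLUSIVE
(Need other tests; this is actually a convergent p-series with p=7 > 1)

Inconclusive (lim aₙ = 0; need another test)


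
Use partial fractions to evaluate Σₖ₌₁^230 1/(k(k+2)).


1/(k(k+2)) = (1/2)·(1/k - 1/(k+2)) (partial fractions)
Telescoping: Σ = (1/2)·(1 + 1/2 - 1/231 - 1/232) = 79925/107184

Sum = 79925/107184


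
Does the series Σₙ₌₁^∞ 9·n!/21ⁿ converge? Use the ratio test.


aₙ = 9·n!/21^n
a_{n+1}/aₙ = (n+1)!/21^(n+1) × 21^n/n!  (constant 9 cancels)
= (n+1)/21
L = lim(n→∞) (n+1)/21 = ∞
L > 1 → series DIVERGES

Diverges (ratio test: L = ∞ > 1)


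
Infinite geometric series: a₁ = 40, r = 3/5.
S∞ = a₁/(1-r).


S∞ = a₁/(1-r) = 40/(1 - 3/5)
= 40/(2/5)
= 100

S∞ = 100


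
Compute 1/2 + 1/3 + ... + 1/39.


Σₖ₌2^39 1/k = 1/2 + 1/3 + 1/4 + ... + 1/39
= 1580314313603833/485721041551200
≈ 3.2535

Sum = 1580314313603833/485721041551200 ≈ 3.2535


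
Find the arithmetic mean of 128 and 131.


AM = (128 + 131)/2 = 259/2 = 129.5

AM = 129.5


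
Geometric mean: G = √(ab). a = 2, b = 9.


GM = √(2×9) = √18 = 4.2426

GM = 4.2426


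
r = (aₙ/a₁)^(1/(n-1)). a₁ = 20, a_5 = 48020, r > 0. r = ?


r^(n-1) = aₙ/a₁
r^4 = 48020/20 = 2401
r = 2401^(1/4)
= ±7; taking r > 0 gives r = 7

r = 7


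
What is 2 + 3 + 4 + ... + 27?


Σₖ₌2^27 k = Σₖ₌₁^27 k − Σₖ₌₁^1 k
= 27·28/2 − 1·2/2
= 378 − 1 = 377

Σk = 377


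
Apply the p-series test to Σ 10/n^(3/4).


p-series test: Σ c/n^p converges if p > 1, diverges if p ≤ 1 (constant c > 0 doesn't affect convergence).
p = 3/4
3/4 ≤ 1 → DIVERGES

Diverges (p = 3/4 ≤ 1)


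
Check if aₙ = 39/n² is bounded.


a₁ = 39, a₂ = 39/4, a₃ = 39/9, ...
0 < aₙ ≤ 39 for all n ≥ 1
The sequence IS bounded

Bounded (0 < aₙ ≤ 39)


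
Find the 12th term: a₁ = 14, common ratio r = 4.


aₙ = a₁·r^(n-1)
= 14×4^11
= 14×4194304
= 58720256

a_12 = 58720256


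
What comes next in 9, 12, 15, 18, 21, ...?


Pattern: arithmetic (d=3)
Terms: 9, 12, 15, 18, 21
Next term = 24

Next term = 24


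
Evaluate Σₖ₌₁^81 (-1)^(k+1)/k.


S = 1 - 1/2 + 1/3 - 1/4 + 1/5 - 1/6 + 1/7 - 1/8 ± ...
= 0.6993
(Full series converges to +ln(2) ≈ +0.6931)

S_81 = 0.6993


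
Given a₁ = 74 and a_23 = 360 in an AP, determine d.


d = (aₙ - a₁)/(n-1)
= (360 - 74)/(23-1)
= 286/22 = 13

d = 13


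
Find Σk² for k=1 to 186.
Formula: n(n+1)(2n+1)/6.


n = 186
n(n+1)(2n+1)/6 = 186×187×373/6
= 12973686/6 = 2162281

Σk² = 2162281


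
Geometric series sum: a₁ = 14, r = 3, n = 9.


Sₙ = 14×(3^9 - 1)/(3 - 1)
= 14×(19683 - 1)/2
= 14×19682/2
= 137774

S_9 = 137774


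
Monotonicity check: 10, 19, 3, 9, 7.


Differences: 9, -16, 6, -2
Difference at position 1 is +9 (> 0) but position 2 is -16 (< 0) — sequence both rises and falls
→ NOT monotonic

Not monotonic


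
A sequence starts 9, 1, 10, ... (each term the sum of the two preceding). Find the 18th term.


Computing iteratively: 9, 1, 10, 11, 21, 32, 53, 85, 138, 223, 361, 584, ...
a_18 = 10480

a_18 = 10480


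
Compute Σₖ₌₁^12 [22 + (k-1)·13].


aₙ = 22 + (12-1)×13 = 165
Sₙ = n(a₁+aₙ)/2 = 12×(22+165)/2
= 12×187/2 = 1122

S_12 = 1122


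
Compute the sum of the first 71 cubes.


n(n+1)/2 = 71×72/2 = 2556
Σk³ = 2556² = 6533136

Σk³ = 6533136


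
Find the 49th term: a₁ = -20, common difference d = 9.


aₙ = a₁ + (n-1)d
= -20 + (49-1)×9
= -20 + 432
= 412

a_49 = 412


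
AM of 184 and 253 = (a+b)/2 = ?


AM = (184 + 253)/2 = 437/2 = 218.5

AM = 218.5


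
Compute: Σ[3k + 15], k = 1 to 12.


Σ(3k+15) = 3·Σk + 15·n
= 3·78 + 15·12
= 234 + 180 = 414

Σ = 414


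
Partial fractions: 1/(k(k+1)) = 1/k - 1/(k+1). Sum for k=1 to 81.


1/(k(k+1)) = 1/k - 1/(k+1) (partial fractions)
Telescoping: Σ = 1 - 1/82 = 81/82

Sum = 81/82


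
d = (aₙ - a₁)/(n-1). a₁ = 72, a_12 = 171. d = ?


d = (aₙ - a₁)/(n-1)
= (171 - 72)/(12-1)
= 99/11 = 9

d = 9


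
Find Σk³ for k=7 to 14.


Σₖ₌7^14 k³ = [14·15/2]² − [6·7/2]²
= 11025 − 441 = 10584

Σk³ = 10584


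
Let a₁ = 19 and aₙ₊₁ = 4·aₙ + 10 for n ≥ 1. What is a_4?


Computing step by step:
a_1 = 19
a_2 = 86
a_3 = 354
a_4 = 1426


a_4 = 1426


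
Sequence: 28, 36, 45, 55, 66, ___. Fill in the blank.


Pattern: triangular numbers: n(n+1)/2
Terms: 28, 36, 45, 55, 66
Next term = 78

Next term = 78


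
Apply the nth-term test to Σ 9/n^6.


lim(n→∞) 9/n^6 = 0
lim aₙ = 0 → nth-term test is INCONCLUSIVE
(Need other tests; this is actually a convergent p-series with p=6 > 1)

Inconclusive (lim aₙ = 0; need another test)


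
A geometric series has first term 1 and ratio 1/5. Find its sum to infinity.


S∞ = a₁/(1-r) = 1/(1 - 1/5)
= 1/(4/5)
= 5/4

S∞ = 5/4


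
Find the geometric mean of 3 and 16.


GM = √(3×16) = √48 = 6.9282

GM = 6.9282


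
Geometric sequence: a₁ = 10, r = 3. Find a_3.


aₙ = a₁·r^(n-1)
= 10×3^2
= 10×9
= 90

a_3 = 90


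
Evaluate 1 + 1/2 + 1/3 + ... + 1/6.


H_6 = 1/1 + 1/2 + 1/3 + 1/4 + 1/5 + 1/6
= 49/20
≈ 2.45

H_6 = 49/20 ≈ 2.45


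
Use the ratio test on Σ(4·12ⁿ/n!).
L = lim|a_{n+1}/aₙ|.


aₙ = 4·12^n/n!
a_{n+1}/aₙ = 12^(n+1)/(n+1)! × n!/12^n  (constant 4 cancels)
= 12/(n+1)
L = lim(n→∞) 12/(n+1) = 0
L < 1 → series CONVERGES

Converges (ratio test: L = 0 < 1)


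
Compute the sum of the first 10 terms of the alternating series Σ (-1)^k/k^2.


S = -1 + 1/4 - 1/9 + 1/16 - 1/25 + 1/36 - 1/49 + 1/64 ± ...
= -0.818
(Full series converges to -π²/12 ≈ -0.8225)

S_10 = -0.818


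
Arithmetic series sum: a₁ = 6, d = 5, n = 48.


aₙ = 6 + (48-1)×5 = 241
Sₙ = n(a₁+aₙ)/2 = 48×(6+241)/2
= 48×247/2 = 5928

S_48 = 5928


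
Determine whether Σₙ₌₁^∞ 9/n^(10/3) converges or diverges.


p-series test: Σ c/n^p converges if p > 1, diverges if p ≤ 1 (constant c > 0 doesn't affect convergence).
p = 10/3
10/3 > 1 → CONVERGES

Converges (p = 10/3 > 1)


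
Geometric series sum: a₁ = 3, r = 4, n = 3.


Sₙ = 3×(4^3 - 1)/(4 - 1)
= 3×(64 - 1)/3
= 3×63/3
= 63

S_3 = 63


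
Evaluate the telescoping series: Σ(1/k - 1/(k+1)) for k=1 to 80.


Telescoping: adjacent terms cancel.
= 1/1 - 1/81
= 1 - 1/81 = 80/81

Sum = 80/81


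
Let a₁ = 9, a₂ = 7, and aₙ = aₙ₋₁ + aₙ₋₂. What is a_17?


Computing iteratively: 9, 7, 16, 23, 39, 62, 101, 163, 264, 427, 691, 1118, ...
a_17 = 12399

a_17 = 12399


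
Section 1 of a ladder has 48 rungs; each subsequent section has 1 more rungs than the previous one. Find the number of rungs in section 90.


aₙ = a₁ + (n-1)d
= 48 + (90-1)×1
= 48 + 89
= 137

a_90 = 137


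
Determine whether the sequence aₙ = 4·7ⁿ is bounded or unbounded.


aₙ = 4·7ⁿ → as n→∞, aₙ→∞ (since base 7 > 1)
No finite upper bound exists
The sequence is UNBOUNDED

Unbounded (aₙ → ∞ as n → ∞)


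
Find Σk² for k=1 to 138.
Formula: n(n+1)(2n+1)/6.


n = 138
n(n+1)(2n+1)/6 = 138×139×277/6
= 5313414/6 = 885569

Σk² = 885569


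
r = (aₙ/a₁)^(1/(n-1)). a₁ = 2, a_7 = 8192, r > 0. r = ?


r^(n-1) = aₙ/a₁
r^6 = 8192/2 = 4096
r = 4096^(1/6)
= ±4; taking r > 0 gives r = 4

r = 4


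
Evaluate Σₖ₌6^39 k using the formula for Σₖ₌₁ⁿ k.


Σₖ₌6^39 k = Σₖ₌₁^39 k − Σₖ₌₁^5 k
= 39·40/2 − 5·6/2
= 780 − 15 = 765

Σk = 765


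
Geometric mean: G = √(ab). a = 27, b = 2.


GM = √(27×2) = √54 = 7.3485

GM = 7.3485


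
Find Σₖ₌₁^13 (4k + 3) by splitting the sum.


Σ(4k+3) = 4·Σk + 3·n
= 4·91 + 3·13
= 364 + 39 = 403

Σ = 403


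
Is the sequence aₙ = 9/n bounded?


a₁ = 9, a₂ = 9/2, a₃ = 9/3, ...
0 < aₙ ≤ 9 for all n ≥ 1
Lower bound: 0, Upper bound: 9
The sequence IS bounded

Bounded (0 < aₙ ≤ 9)


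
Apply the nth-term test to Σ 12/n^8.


lim(n→∞) 12/n^8 = 0
lim aₙ = 0 → nth-term test is INCONCLUSIVE
(Need other tests; this is actually a convergent p-series with p=8 > 1)

Inconclusive (lim aₙ = 0; need another test)


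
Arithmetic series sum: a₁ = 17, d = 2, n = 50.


aₙ = 17 + (50-1)×2 = 115
Sₙ = n(a₁+aₙ)/2 = 50×(17+115)/2
= 50×132/2 = 3300

S_50 = 3300


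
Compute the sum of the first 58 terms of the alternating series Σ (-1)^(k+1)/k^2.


S = 1 - 1/4 + 1/9 - 1/16 + 1/25 - 1/36 + 1/49 - 1/64 ± ...
= 0.8223
(Full series converges to +π²/12 ≈ +0.8225)

S_58 = 0.8223


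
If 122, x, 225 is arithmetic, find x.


AM = (122 + 225)/2 = 347/2 = 173.5

AM = 173.5


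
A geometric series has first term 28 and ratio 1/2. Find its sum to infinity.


S∞ = a₁/(1-r) = 28/(1 - 1/2)
= 28/(1/2)
= 56

S∞ = 56


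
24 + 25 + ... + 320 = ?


Σₖ₌24^320 k = Σₖ₌₁^320 k − Σₖ₌₁^23 k
= 320·321/2 − 23·24/2
= 51360 − 276 = 51084

Σk = 51084


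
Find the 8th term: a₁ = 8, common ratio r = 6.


aₙ = a₁·r^(n-1)
= 8×6^7
= 8×279936
= 2239488

a_8 = 2239488


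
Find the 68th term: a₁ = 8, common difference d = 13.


aₙ = a₁ + (n-1)d
= 8 + (68-1)×13
= 8 + 871
= 879

a_68 = 879


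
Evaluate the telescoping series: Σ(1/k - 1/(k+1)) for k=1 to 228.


Telescoping: adjacent terms cancel.
= 1/1 - 1/229
= 1 - 1/229 = 228/229

Sum = 228/229


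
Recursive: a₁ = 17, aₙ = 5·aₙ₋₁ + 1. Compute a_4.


Computing step by step:
a_1 = 17
a_2 = 86
a_3 = 431
a_4 = 2156


a_4 = 2156


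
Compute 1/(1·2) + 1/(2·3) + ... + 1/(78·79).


1/(k(k+1)) = 1/k - 1/(k+1) (partial fractions)
Telescoping: Σ = 1 - 1/79 = 78/79

Sum = 78/79


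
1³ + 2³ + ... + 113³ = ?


n(n+1)/2 = 113×114/2 = 6441
Σk³ = 6441² = 41486481

Σk³ = 41486481


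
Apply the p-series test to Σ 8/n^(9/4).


p-series test: Σ c/n^p converges if p > 1, diverges if p ≤ 1 (constant c > 0 doesn't affect convergence).
p = 9/4
9/4 > 1 → CONVERGES

Converges (p = 9/4 > 1)


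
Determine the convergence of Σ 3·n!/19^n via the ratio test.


aₙ = 3·n!/19^n
a_{n+1}/aₙ = (n+1)!/19^(n+1) × 19^n/n!  (constant 3 cancels)
= (n+1)/19
L = lim(n→∞) (n+1)/19 = ∞
L > 1 → series DIVERGES

Diverges (ratio test: L = ∞ > 1)


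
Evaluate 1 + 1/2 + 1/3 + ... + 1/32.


H_32 = 1/1 + 1/2 + 1/3 + ... + 1/32
= 586061125622639/144403552893600
≈ 4.0585

H_32 = 586061125622639/144403552893600 ≈ 4.0585


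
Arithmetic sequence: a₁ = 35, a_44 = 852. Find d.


d = (aₙ - a₁)/(n-1)
= (852 - 35)/(44-1)
= 817/43 = 19

d = 19


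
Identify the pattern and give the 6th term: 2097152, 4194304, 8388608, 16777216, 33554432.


Pattern: powers of 2: 2ⁿ
Terms: 2097152, 4194304, 8388608, 16777216, 33554432
Next term = 67108864

Next term = 67108864


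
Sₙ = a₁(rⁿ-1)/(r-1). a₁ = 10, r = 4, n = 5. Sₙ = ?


Sₙ = 10×(4^5 - 1)/(4 - 1)
= 10×(1024 - 1)/3
= 10×1023/3
= 3410

S_5 = 3410


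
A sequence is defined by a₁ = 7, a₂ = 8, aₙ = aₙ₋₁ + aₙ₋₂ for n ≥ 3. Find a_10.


Computing iteratively: 7, 8, 15, 23, 38, 61, 99, 160, 259, 419
a_10 = 419

a_10 = 419


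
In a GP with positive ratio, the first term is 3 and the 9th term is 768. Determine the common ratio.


r^(n-1) = aₙ/a₁
r^8 = 768/3 = 256
r = 256^(1/8)
= ±2; taking r > 0 gives r = 2

r = 2


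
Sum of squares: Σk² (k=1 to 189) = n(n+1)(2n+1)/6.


n = 189
n(n+1)(2n+1)/6 = 189×190×379/6
= 13609890/6 = 2268315

Σk² = 2268315


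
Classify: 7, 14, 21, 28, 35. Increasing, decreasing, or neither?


Differences: 7, 7, 7, 7
All differences > 0 → strictly INCREASING

Monotonically increasing


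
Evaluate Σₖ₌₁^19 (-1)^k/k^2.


S = -1 + 1/4 - 1/9 + 1/16 - 1/25 + 1/36 - 1/49 + 1/64 ± ...
= -0.8238
(Full series converges to -π²/12 ≈ -0.8225)

S_19 = -0.8238


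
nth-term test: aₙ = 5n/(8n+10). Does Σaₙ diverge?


lim(n→∞) 5n/(8n+10) = 5/8 = 5/8  (divide numerator and denominator by n)
lim aₙ = 5/8 ≠ 0 → series DIVERGES

Diverges (lim aₙ = 5/8 ≠ 0)


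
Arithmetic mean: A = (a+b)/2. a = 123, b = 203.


AM = (123 + 203)/2 = 326/2 = 163

AM = 163


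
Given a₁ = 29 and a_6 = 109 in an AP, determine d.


d = (aₙ - a₁)/(n-1)
= (109 - 29)/(6-1)
= 80/5 = 16

d = 16


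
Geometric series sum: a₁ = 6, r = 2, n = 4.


Sₙ = 6×(2^4 - 1)/(2 - 1)
= 6×(16 - 1)/1
= 6×15/1
= 90

S_4 = 90


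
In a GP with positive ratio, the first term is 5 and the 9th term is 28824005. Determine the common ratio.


r^(n-1) = aₙ/a₁
r^8 = 28824005/5 = 5764801
r = 5764801^(1/8)
= ±7; taking r > 0 gives r = 7

r = 7


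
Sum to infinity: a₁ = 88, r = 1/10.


S∞ = a₁/(1-r) = 88/(1 - 1/10)
= 88/(9/10)
= 880/9

S∞ = 880/9


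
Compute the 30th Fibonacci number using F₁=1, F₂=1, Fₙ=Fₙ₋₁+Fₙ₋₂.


Fibonacci sequence: 1, 1, 2, 3, 5, 8, 13, 21, 34, 55, 89, ...
F(30) = 832040

F(30) = 832040


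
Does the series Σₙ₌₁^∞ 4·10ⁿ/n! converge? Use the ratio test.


aₙ = 4·10^n/n!
a_{n+1}/aₙ = 10^(n+1)/(n+1)! × n!/10^n  (constant 4 cancels)
= 10/(n+1)
L = lim(n→∞) 10/(n+1) = 0
L < 1 → series CONVERGES

Converges (ratio test: L = 0 < 1)


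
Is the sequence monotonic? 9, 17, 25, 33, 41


Differences: 8, 8, 8, 8
All differences > 0 → strictly INCREASING

Monotonically increasing


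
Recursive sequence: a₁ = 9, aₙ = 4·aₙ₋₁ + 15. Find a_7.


Computing step by step:
a_1 = 9
a_2 = 51
a_3 = 219
a_4 = 891
a_5 = 3579
a_6 = 14331
a_7 = 57339


a_7 = 57339


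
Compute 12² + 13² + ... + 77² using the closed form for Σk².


Σₖ₌12^77 k² = Σₖ₌₁^77 k² − Σₖ₌₁^11 k²
= 77·78·155/6 − 11·12·23/6
= 155155 − 506 = 154649

Σk² = 154649


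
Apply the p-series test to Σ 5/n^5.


p-series test: Σ c/n^p converges if p > 1, diverges if p ≤ 1 (constant c > 0 doesn't affect convergence).
p = 5
5 > 1 → CONVERGES

Converges (p = 5 > 1)


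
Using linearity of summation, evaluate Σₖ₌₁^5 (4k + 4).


Σ(4k+4) = 4·Σk + 4·n
= 4·15 + 4·5
= 60 + 20 = 80

Σ = 80


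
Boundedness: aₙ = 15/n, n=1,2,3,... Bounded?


a₁ = 15, a₂ = 15/2, a₃ = 15/3, ...
0 < aₙ ≤ 15 for all n ≥ 1
Lower bound: 0, Upper bound: 15
The sequence IS bounded

Bounded (0 < aₙ ≤ 15)


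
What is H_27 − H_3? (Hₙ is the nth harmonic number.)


Σₖ₌4^27 1/k = 1/4 + 1/5 + 1/6 + ... + 1/27
= 165294957803/80313433200
≈ 2.0581

Sum = 165294957803/80313433200 ≈ 2.0581


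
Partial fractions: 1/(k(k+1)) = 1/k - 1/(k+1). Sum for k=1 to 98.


1/(k(k+1)) = 1/k - 1/(k+1) (partial fractions)
Telescoping: Σ = 1 - 1/99 = 98/99

Sum = 98/99


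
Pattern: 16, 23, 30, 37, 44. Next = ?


Pattern: arithmetic (d=7)
Terms: 16, 23, 30, 37, 44
Next term = 51

Next term = 51


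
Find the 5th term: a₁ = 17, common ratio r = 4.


aₙ = a₁·r^(n-1)
= 17×4^4
= 17×256
= 4352

a_5 = 4352


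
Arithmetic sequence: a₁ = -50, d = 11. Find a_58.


aₙ = a₁ + (n-1)d
= -50 + (58-1)×11
= -50 + 627
= 577

a_58 = 577


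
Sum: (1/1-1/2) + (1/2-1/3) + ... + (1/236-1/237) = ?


Telescoping: adjacent terms cancel.
= 1/1 - 1/237
= 1 - 1/237 = 236/237

Sum = 236/237


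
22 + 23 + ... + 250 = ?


Σₖ₌22^250 k = Σₖ₌₁^250 k − Σₖ₌₁^21 k
= 250·251/2 − 21·22/2
= 31375 − 231 = 31144

Σk = 31144


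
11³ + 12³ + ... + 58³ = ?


Σₖ₌11^58 k³ = [58·59/2]² − [10·11/2]²
= 2927521 − 3025 = 2924496

Σk³ = 2924496


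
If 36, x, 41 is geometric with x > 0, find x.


GM = √(36×41) = √1476 = 38.4187

GM = 38.4187


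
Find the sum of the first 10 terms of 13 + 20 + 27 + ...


aₙ = 13 + (10-1)×7 = 76
Sₙ = n(a₁+aₙ)/2 = 10×(13+76)/2
= 10×89/2 = 445

S_10 = 445


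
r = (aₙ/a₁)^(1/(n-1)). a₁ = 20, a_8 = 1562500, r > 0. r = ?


r^(n-1) = aₙ/a₁
r^7 = 1562500/20 = 78125
r = 78125^(1/7)
= 5

r = 5


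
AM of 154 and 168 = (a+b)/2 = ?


AM = (154 + 168)/2 = 322/2 = 161

AM = 161


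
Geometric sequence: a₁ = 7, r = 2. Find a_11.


aₙ = a₁·r^(n-1)
= 7×2^10
= 7×1024
= 7168

a_11 = 7168


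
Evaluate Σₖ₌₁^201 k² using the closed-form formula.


n = 201
n(n+1)(2n+1)/6 = 201×202×403/6
= 16362606/6 = 2727101

Σk² = 2727101


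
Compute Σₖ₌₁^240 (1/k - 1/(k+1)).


Telescoping: adjacent terms cancel.
= 1/1 - 1/241
= 1 - 1/241 = 240/241

Sum = 240/241


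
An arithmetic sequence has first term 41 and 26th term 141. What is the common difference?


d = (aₙ - a₁)/(n-1)
= (141 - 41)/(26-1)
= 100/25 = 4

d = 4


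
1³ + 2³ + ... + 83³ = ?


n(n+1)/2 = 83×84/2 = 3486
Σk³ = 3486² = 12152196

Σk³ = 12152196


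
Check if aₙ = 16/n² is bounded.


a₁ = 16, a₂ = 16/4, a₃ = 16/9, ...
0 < aₙ ≤ 16 for all n ≥ 1
The sequence IS bounded

Bounded (0 < aₙ ≤ 16)


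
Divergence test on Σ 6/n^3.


lim(n→∞) 6/n^3 = 0
lim aₙ = 0 → nth-term test is INCONCLUSIVE
(Need other tests; this is actually a convergent p-series with p=3 > 1)

Inconclusive (lim aₙ = 0; need another test)


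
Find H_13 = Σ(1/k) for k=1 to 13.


H_13 = 1/1 + 1/2 + 1/3 + ... + 1/13
= 1145993/360360
≈ 3.1801

H_13 = 1145993/360360 ≈ 3.1801


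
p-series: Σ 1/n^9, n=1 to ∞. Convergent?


p-series test: Σ c/n^p converges if p > 1, diverges if p ≤ 1 (constant c > 0 doesn't affect convergence).
p = 9
9 > 1 → CONVERGES

Converges (p = 9 > 1)


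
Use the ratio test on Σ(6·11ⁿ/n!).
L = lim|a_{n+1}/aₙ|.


aₙ = 6·11^n/n!
a_{n+1}/aₙ = 11^(n+1)/(n+1)! × n!/11^n  (constant 6 cancels)
= 11/(n+1)
L = lim(n→∞) 11/(n+1) = 0
L < 1 → series CONVERGES

Converges (ratio test: L = 0 < 1)


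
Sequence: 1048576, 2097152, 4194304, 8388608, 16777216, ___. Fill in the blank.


Pattern: powers of 2: 2ⁿ
Terms: 1048576, 2097152, 4194304, 8388608, 16777216
Next term = 33554432

Next term = 33554432


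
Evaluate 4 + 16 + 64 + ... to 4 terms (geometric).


Sₙ = 4×(4^4 - 1)/(4 - 1)
= 4×(256 - 1)/3
= 4×255/3
= 340

S_4 = 340


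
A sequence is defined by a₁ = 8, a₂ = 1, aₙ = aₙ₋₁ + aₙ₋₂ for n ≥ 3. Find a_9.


Computing iteratively: 8, 1, 9, 10, 19, 29, 48, 77, 125
a_9 = 125

a_9 = 125


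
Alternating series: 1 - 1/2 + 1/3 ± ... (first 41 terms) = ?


S = 1 - 1/2 + 1/3 - 1/4 + 1/5 - 1/6 + 1/7 - 1/8 ± ...
= 0.7052
(Full series converges to +ln(2) ≈ +0.6931)

S_41 = 0.7052


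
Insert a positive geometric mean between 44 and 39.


GM = √(44×39) = √1716 = 41.4246

GM = 41.4246


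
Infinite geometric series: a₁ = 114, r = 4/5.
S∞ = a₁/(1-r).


S∞ = a₁/(1-r) = 114/(1 - 4/5)
= 114/(1/5)
= 570

S∞ = 570


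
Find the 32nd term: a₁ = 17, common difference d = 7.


aₙ = a₁ + (n-1)d
= 17 + (32-1)×7
= 17 + 217
= 234

a_32 = 234


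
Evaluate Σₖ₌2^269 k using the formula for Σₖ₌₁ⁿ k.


Σₖ₌2^269 k = Σₖ₌₁^269 k − Σₖ₌₁^1 k
= 269·270/2 − 1·2/2
= 36315 − 1 = 36314

Σk = 36314


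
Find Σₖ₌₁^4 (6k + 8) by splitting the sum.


Σ(6k+8) = 6·Σk + 8·n
= 6·10 + 8·4
= 60 + 32 = 92

Σ = 92


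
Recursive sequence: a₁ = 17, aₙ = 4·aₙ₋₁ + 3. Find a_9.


Computing step by step:
a_1 = 17
a_2 = 71
a_3 = 287
a_4 = 1151
a_5 = 4607
a_6 = 18431
a_7 = 73727
a_8 = 294911
a_9 = 1179647


a_9 = 1179647


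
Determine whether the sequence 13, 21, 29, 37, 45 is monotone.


Differences: 8, 8, 8, 8
All differences > 0 → strictly INCREASING

Monotonically increasing


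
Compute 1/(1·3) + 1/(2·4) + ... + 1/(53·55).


1/(k(k+2)) = (1/2)·(1/k - 1/(k+2)) (partial fractions)
Telescoping: Σ = (1/2)·(1 + 1/2 - 1/54 - 1/55) = 2173/2970

Sum = 2173/2970


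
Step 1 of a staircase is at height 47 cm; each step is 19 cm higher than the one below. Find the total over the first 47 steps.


aₙ = 47 + (47-1)×19 = 921
Sₙ = n(a₁+aₙ)/2 = 47×(47+921)/2
= 47×968/2 = 22748

S_47 = 22748


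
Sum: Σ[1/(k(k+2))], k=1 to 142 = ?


1/(k(k+2)) = (1/2)·(1/k - 1/(k+2)) (partial fractions)
Telescoping: Σ = (1/2)·(1 + 1/2 - 1/143 - 1/144) = 30601/41184

Sum = 30601/41184


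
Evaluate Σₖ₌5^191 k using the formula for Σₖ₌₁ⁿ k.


Σₖ₌5^191 k = Σₖ₌₁^191 k − Σₖ₌₁^4 k
= 191·192/2 − 4·5/2
= 18336 − 10 = 18326

Σk = 18326


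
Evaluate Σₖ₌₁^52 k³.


n(n+1)/2 = 52×53/2 = 1378
Σk³ = 1378² = 1898884

Σk³ = 1898884


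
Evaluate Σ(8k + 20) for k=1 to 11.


Σ(8k+20) = 8·Σk + 20·n
= 8·66 + 20·11
= 528 + 220 = 748

Σ = 748


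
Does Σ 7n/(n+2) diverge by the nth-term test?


lim(n→∞) 7n/(n+2) = 7/1 = 7  (divide numerator and denominator by n)
lim aₙ = 7 ≠ 0 → series DIVERGES

Diverges (lim aₙ = 7 ≠ 0)


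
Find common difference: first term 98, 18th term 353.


d = (aₙ - a₁)/(n-1)
= (353 - 98)/(18-1)
= 255/17 = 15

d = 15


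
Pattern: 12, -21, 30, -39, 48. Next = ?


Pattern: alternating sign, magnitude arithmetic (d=9)
Terms: 12, -21, 30, -39, 48
Next term = -57

Next term = -57


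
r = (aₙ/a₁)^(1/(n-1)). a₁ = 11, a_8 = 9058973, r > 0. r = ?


r^(n-1) = aₙ/a₁
r^7 = 9058973/11 = 823543
r = 823543^(1/7)
= 7

r = 7


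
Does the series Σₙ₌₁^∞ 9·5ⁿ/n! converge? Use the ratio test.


aₙ = 9·5^n/n!
a_{n+1}/aₙ = 5^(n+1)/(n+1)! × n!/5^n  (constant 9 cancels)
= 5/(n+1)
L = lim(n→∞) 5/(n+1) = 0
L < 1 → series CONVERGES

Converges (ratio test: L = 0 < 1)


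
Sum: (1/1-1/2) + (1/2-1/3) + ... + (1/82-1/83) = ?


Telescoping: adjacent terms cancel.
= 1/1 - 1/83
= 1 - 1/83 = 82/83

Sum = 82/83


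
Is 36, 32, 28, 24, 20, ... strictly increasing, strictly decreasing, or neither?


Differences: -4, -4, -4, -4
All differences < 0 → strictly DECREASING

Monotonically decreasing


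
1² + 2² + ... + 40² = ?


n = 40
n(n+1)(2n+1)/6 = 40×41×81/6
= 132840/6 = 22140

Σk² = 22140


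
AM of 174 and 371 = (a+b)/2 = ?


AM = (174 + 371)/2 = 545/2 = 272.5

AM = 272.5


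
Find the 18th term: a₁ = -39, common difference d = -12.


aₙ = a₁ + (n-1)d
= -39 + (18-1)×-12
= -39 - 204
= -243

a_18 = -243


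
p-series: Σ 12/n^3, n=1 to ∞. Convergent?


p-series test: Σ c/n^p converges if p > 1, diverges if p ≤ 1 (constant c > 0 doesn't affect convergence).
p = 3
3 > 1 → CONVERGES

Converges (p = 3 > 1)


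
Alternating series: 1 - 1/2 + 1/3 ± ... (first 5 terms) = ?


S = 1 - 1/2 + 1/3 - 1/4 + 1/5
= 0.7833
(Full series converges to +ln(2) ≈ +0.6931)

S_5 = 0.7833


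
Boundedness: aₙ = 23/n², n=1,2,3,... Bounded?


a₁ = 23, a₂ = 23/4, a₃ = 23/9, ...
0 < aₙ ≤ 23 for all n ≥ 1
The sequence IS bounded

Bounded (0 < aₙ ≤ 23)


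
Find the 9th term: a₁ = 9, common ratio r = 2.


aₙ = a₁·r^(n-1)
= 9×2^8
= 9×256
= 2304

a_9 = 2304


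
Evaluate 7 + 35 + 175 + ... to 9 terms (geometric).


Sₙ = 7×(5^9 - 1)/(5 - 1)
= 7×(1953125 - 1)/4
= 7×1953124/4
= 3417967

S_9 = 3417967


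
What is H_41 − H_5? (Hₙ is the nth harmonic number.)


Σₖ₌6^41 1/k = 1/6 + 1/7 + 1/8 + ... + 1/41
= 40219449830612693/19914562703599200
≈ 2.0196

Sum = 40219449830612693/19914562703599200 ≈ 2.0196


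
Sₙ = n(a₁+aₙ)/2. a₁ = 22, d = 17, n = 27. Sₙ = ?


aₙ = 22 + (27-1)×17 = 464
Sₙ = n(a₁+aₙ)/2 = 27×(22+464)/2
= 27×486/2 = 6561

S_27 = 6561


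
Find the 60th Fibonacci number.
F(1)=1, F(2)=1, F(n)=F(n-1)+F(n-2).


Fibonacci sequence: 1, 1, 2, 3, 5, 8, 13, 21, 34, 55, 89, ...
F(60) = 1548008755920

F(60) = 1548008755920


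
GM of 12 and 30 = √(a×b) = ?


GM = √(12×30) = √360 = 18.9737

GM = 18.9737


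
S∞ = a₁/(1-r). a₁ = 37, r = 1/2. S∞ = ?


S∞ = a₁/(1-r) = 37/(1 - 1/2)
= 37/(1/2)
= 74

S∞ = 74


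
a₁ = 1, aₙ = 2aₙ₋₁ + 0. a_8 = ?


Computing step by step:
a_1 = 1
a_2 = 2
a_3 = 4
a_4 = 8
a_5 = 16
a_6 = 32
a_7 = 64
a_8 = 128


a_8 = 128


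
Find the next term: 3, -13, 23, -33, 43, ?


Pattern: alternating sign, magnitude arithmetic (d=10)
Terms: 3, -13, 23, -33, 43
Next term = -53

Next term = -53


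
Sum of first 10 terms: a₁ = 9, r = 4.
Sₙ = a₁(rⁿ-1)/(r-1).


Sₙ = 9×(4^10 - 1)/(4 - 1)
= 9×(1048576 - 1)/3
= 9×1048575/3
= 3145725

S_10 = 3145725


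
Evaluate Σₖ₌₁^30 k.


n(n+1)/2 = 30×31/2 = 930/2 = 465

Σk = 465


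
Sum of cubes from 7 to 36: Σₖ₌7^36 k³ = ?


Σₖ₌7^36 k³ = [36·37/2]² − [6·7/2]²
= 443556 − 441 = 443115

Σk³ = 443115


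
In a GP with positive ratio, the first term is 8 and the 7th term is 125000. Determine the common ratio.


r^(n-1) = aₙ/a₁
r^6 = 125000/8 = 15625
r = 15625^(1/6)
= ±5; taking r > 0 gives r = 5

r = 5


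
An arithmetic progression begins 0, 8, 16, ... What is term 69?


aₙ = a₁ + (n-1)d
= 0 + (69-1)×8
= 0 + 544
= 544

a_69 = 544


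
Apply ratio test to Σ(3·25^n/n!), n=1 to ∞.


aₙ = 3·25^n/n!
a_{n+1}/aₙ = 25^(n+1)/(n+1)! × n!/25^n  (constant 3 cancels)
= 25/(n+1)
L = lim(n→∞) 25/(n+1) = 0
L < 1 → series CONVERGES

Converges (ratio test: L = 0 < 1)


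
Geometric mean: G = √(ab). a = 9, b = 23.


GM = √(9×23) = √207 = 14.3875

GM = 14.3875


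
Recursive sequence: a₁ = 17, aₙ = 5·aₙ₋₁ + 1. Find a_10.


Computing step by step:
a_1 = 17
a_2 = 86
a_3 = 431
a_4 = 2156
a_5 = 10781
a_6 = 53906
a_7 = 269531
a_8 = 1347656
a_9 = 6738281
a_10 = 33691406


a_10 = 33691406


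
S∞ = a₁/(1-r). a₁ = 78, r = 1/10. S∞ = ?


S∞ = a₁/(1-r) = 78/(1 - 1/10)
= 78/(9/10)
= 260/3

S∞ = 260/3


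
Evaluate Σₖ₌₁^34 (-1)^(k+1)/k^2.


S = 1 - 1/4 + 1/9 - 1/16 + 1/25 - 1/36 + 1/49 - 1/64 ± ...
= 0.822
(Full series converges to +π²/12 ≈ +0.8225)

S_34 = 0.822


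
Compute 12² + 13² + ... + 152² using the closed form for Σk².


Σₖ₌12^152 k² = Σₖ₌₁^152 k² − Σₖ₌₁^11 k²
= 152·153·305/6 − 11·12·23/6
= 1182180 − 506 = 1181674

Σk² = 1181674


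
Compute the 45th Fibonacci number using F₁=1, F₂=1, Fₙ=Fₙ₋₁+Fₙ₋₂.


Fibonacci sequence: 1, 1, 2, 3, 5, 8, 13, 21, 34, 55, 89, ...
F(45) = 1134903170

F(45) = 1134903170


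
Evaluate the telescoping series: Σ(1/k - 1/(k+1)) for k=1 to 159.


Telescoping: adjacent terms cancel.
= 1/1 - 1/160
= 1 - 1/160 = 159/160

Sum = 159/160


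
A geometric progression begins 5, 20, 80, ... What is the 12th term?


aₙ = a₁·r^(n-1)
= 5×4^11
= 5×4194304
= 20971520

a_12 = 20971520


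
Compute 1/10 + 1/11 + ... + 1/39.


Σₖ₌10^39 1/k = 1/10 + 1/11 + 1/12 + ... + 1/39
= 98849421188899/69388720221600
≈ 1.4246

Sum = 98849421188899/69388720221600 ≈ 1.4246


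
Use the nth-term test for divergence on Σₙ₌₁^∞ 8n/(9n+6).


lim(n→∞) 8n/(9n+6) = 8/9 = 8/9  (divide numerator and denominator by n)
lim aₙ = 8/9 ≠ 0 → series DIVERGES

Diverges (lim aₙ = 8/9 ≠ 0)


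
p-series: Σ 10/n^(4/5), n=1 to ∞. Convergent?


p-series test: Σ c/n^p converges if p > 1, diverges if p ≤ 1 (constant c > 0 doesn't affect convergence).
p = 4/5
4/5 ≤ 1 → DIVERGES

Diverges (p = 4/5 ≤ 1)


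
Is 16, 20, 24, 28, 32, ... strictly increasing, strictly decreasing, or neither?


Differences: 4, 4, 4, 4
All differences > 0 → strictly INCREASING

Monotonically increasing


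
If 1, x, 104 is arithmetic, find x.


AM = (1 + 104)/2 = 105/2 = 52.5

AM = 52.5


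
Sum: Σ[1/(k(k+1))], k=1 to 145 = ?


1/(k(k+1)) = 1/k - 1/(k+1) (partial fractions)
Telescoping: Σ = 1 - 1/146 = 145/146

Sum = 145/146


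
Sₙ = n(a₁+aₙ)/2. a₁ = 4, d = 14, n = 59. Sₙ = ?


aₙ = 4 + (59-1)×14 = 816
Sₙ = n(a₁+aₙ)/2 = 59×(4+816)/2
= 59×820/2 = 24190

S_59 = 24190


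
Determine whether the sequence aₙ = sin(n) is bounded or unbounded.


For all n, -1 ≤ sin(n) ≤ 1, so -1 ≤ sin(n) ≤ 1
Lower bound: -1, Upper bound: 1
The sequence IS bounded

Bounded (-1 ≤ aₙ ≤ 1)


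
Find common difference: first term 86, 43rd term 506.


d = (aₙ - a₁)/(n-1)
= (506 - 86)/(43-1)
= 420/42 = 10

d = 10


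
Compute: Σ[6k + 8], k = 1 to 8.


Σ(6k+8) = 6·Σk + 8·n
= 6·36 + 8·8
= 216 + 64 = 280

Σ = 280


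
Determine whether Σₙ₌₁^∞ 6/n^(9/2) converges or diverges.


p-series test: Σ c/n^p converges if p > 1, diverges if p ≤ 1 (constant c > 0 doesn't affect convergence).
p = 9/2
9/2 > 1 → CONVERGES

Converges (p = 9/2 > 1)


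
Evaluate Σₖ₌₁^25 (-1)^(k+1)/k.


S = 1 - 1/2 + 1/3 - 1/4 + 1/5 - 1/6 + 1/7 - 1/8 ± ...
= 0.7127
(Full series converges to +ln(2) ≈ +0.6931)

S_25 = 0.7127


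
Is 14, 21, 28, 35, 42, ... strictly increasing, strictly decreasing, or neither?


Differences: 7, 7, 7, 7
All differences > 0 → strictly INCREASING

Monotonically increasing


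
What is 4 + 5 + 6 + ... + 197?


Σₖ₌4^197 k = Σₖ₌₁^197 k − Σₖ₌₁^3 k
= 197·198/2 − 3·4/2
= 19503 − 6 = 19497

Σk = 19497


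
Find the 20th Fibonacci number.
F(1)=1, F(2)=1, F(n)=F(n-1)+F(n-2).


Fibonacci sequence: 1, 1, 2, 3, 5, 8, 13, 21, 34, 55, 89, ...
F(20) = 6765

F(20) = 6765


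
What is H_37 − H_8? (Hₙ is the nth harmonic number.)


Σₖ₌9^37 1/k = 1/9 + 1/10 + 1/11 + ... + 1/37
= 102954062083699/69388720221600
≈ 1.4837

Sum = 102954062083699/69388720221600 ≈ 1.4837


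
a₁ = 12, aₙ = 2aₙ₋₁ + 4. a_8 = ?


Computing step by step:
a_1 = 12
a_2 = 28
a_3 = 60
a_4 = 124
a_5 = 252
a_6 = 508
a_7 = 1020
a_8 = 2044


a_8 = 2044


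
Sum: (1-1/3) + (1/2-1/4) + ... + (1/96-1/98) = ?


Telescoping with gap 2: two head and two tail terms survive.
= (1 + 1/2) - (1/97 + 1/98)
= 3/2 - 1/97 - 1/98 = 7032/4753

Sum = 7032/4753


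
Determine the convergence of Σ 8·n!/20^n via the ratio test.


aₙ = 8·n!/20^n
a_{n+1}/aₙ = (n+1)!/20^(n+1) × 20^n/n!  (constant 8 cancels)
= (n+1)/20
L = lim(n→∞) (n+1)/20 = ∞
L > 1 → series DIVERGES

Diverges (ratio test: L = ∞ > 1)


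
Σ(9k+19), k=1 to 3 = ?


Σ(9k+19) = 9·Σk + 19·n
= 9·6 + 19·3
= 54 + 57 = 111

Σ = 111


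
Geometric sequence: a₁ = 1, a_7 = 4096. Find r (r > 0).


r^(n-1) = aₙ/a₁
r^6 = 4096/1 = 4096
r = 4096^(1/6)
= ±4; taking r > 0 gives r = 4

r = 4


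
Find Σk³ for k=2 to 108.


Σₖ₌2^108 k³ = [108·109/2]² − [1·2/2]²
= 34644996 − 1 = 34644995

Σk³ = 34644995
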